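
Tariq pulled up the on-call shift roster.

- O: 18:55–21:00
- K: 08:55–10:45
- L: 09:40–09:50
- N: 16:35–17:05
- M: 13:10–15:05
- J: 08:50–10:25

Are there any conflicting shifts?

Yes

Two intervals overlap when each starts before the other ends.
Sorted by start: J, K, L, M, N, O.
K starts before J ends → J and K overlap.
That's a conflict, so the schedule is not conflict-free.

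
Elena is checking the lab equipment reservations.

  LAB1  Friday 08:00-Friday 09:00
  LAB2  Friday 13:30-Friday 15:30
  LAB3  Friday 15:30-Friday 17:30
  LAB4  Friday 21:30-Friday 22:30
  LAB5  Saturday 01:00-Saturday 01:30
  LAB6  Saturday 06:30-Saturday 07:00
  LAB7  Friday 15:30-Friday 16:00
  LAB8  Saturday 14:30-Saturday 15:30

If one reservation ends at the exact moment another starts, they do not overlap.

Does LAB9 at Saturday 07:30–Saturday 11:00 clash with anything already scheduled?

LAB1: ends Friday 09:00 at or before LAB9 starts Saturday 07:30 → clear.
LAB2: ends Friday 15:30 at or before LAB9 starts Saturday 07:30 → clear.
LAB3: ends Friday 17:30 at or before LAB9 starts Saturday 07:30 → clear.
LAB7: ends Friday 16:00 at or before LAB9 starts Saturday 07:30 → clear.
LAB4: ends Friday 22:30 at or before LAB9 starts Saturday 07:30 → clear.
LAB5: ends Saturday 01:30 at or before LAB9 starts Saturday 07:30 → clear.
LAB6: ends Saturday 07:00 at or before LAB9 starts Saturday 07:30 → clear.
LAB8: starts Saturday 14:30 at or after LAB9 ends Saturday 11:00 → clear.

No — it doesn't clash with anything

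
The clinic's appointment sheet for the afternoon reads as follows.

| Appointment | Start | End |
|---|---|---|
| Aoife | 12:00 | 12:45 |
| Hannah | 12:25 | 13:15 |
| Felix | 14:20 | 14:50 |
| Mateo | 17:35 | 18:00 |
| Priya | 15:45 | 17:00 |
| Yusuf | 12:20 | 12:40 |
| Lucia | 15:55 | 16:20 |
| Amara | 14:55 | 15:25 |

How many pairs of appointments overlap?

Check each pair: they overlap iff neither finishes before the other starts.
Sorted by start: Aoife, Yusuf, Hannah, Felix, Amara, Priya, Lucia, Mateo.
Yusuf starts before Aoife ends → Aoife and Yusuf overlap.
Hannah starts before Aoife ends → Aoife and Hannah overlap.
Felix starts after Aoife ends, so nothing later overlaps Aoife either.
Hannah starts before Yusuf ends → Yusuf and Hannah overlap.
Felix starts after Yusuf ends, so nothing later overlaps Yusuf either.
Felix starts after Hannah ends, so nothing later overlaps Hannah either.
Amara starts after Felix ends, so nothing later overlaps Felix either.
Priya starts after Amara ends, so nothing later overlaps Amara either.
Lucia starts before Priya ends → Priya and Lucia overlap.
Mateo starts after Priya ends.
Mateo starts after Lucia ends.
Overlapping pairs: Aoife & Hannah, Aoife & Yusuf, Hannah & Yusuf, Lucia & Priya — 4 in total.

4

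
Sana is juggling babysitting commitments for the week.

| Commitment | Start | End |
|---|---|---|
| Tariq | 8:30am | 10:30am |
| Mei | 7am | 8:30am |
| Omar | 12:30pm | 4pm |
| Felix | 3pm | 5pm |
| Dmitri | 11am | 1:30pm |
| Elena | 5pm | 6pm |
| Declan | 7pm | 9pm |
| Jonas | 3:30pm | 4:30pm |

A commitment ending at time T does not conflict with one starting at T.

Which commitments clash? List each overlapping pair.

Dmitri & Omar, Felix & Jonas, Felix & Omar, Jonas & Omar

Sorted by start: Mei, Tariq, Dmitri, Omar, Felix, Jonas, Elena, Declan.
Tariq starts exactly when Mei ends (back-to-back, no overlap), so Mei has no further overlaps.
Dmitri starts after Tariq ends, so Tariq has no further overlaps.
Omar starts before Dmitri ends → Dmitri and Omar overlap.
Felix starts after Dmitri ends, so Dmitri has no further overlaps.
Felix starts before Omar ends → Omar and Felix overlap.
Jonas starts before Omar ends → Omar and Jonas overlap.
Elena starts after Omar ends, so Omar has no further overlaps.
Jonas starts before Felix ends → Felix and Jonas overlap.
Elena starts exactly when Felix ends (back-to-back, no overlap), so Felix has no further overlaps.
Elena starts after Jonas ends, so Jonas has no further overlaps.
Declan starts after Elena ends.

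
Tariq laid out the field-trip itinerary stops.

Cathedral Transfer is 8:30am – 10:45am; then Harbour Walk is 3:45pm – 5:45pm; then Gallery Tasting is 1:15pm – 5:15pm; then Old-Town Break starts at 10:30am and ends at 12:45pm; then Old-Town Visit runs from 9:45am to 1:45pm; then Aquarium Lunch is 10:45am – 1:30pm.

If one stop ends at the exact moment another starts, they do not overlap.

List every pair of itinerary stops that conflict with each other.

Check each pair: they overlap iff neither finishes before the other starts.
Sorted by start: Cathedral Transfer, Old-Town Visit, Old-Town Break, Aquarium Lunch, Gallery Tasting, Harbour Walk.
Old-Town Visit starts before Cathedral Transfer ends → Cathedral Transfer and Old-Town Visit overlap.
Old-Town Break starts before Cathedral Transfer ends → Cathedral Transfer and Old-Town Break overlap.
Aquarium Lunch starts exactly when Cathedral Transfer ends (back-to-back, no overlap), so nothing later overlaps Cathedral Transfer either.
Old-Town Break starts before Old-Town Visit ends → Old-Town Visit and Old-Town Break overlap.
Aquarium Lunch starts before Old-Town Visit ends → Old-Town Visit and Aquarium Lunch overlap.
Gallery Tasting starts before Old-Town Visit ends → Old-Town Visit and Gallery Tasting overlap.
Harbour Walk starts after Old-Town Visit ends.
Aquarium Lunch starts before Old-Town Break ends → Old-Town Break and Aquarium Lunch overlap.
Gallery Tasting starts after Old-Town Break ends, so nothing later overlaps Old-Town Break either.
Gallery Tasting starts before Aquarium Lunch ends → Aquarium Lunch and Gallery Tasting overlap.
Harbour Walk starts after Aquarium Lunch ends.
Harbour Walk starts before Gallery Tasting ends → Gallery Tasting and Harbour Walk overlap.

Aquarium Lunch & Gallery Tasting, Aquarium Lunch & Old-Town Break, Aquarium Lunch & Old-Town Visit, Cathedral Transfer & Old-Town Break, Cathedral Transfer & Old-Town Visit, Gallery Tasting & Harbour Walk, Gallery Tasting & Old-Town Visit, Old-Town Break & Old-Town Visit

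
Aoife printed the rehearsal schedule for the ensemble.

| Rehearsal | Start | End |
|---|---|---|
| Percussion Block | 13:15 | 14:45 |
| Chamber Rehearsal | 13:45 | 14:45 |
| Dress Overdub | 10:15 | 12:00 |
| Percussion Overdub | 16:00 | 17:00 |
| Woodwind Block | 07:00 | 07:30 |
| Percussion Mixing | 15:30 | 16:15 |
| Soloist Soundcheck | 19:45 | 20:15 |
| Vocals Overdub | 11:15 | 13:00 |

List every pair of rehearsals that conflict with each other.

Sorted by start: Woodwind Block, Dress Overdub, Vocals Overdub, Percussion Block, Chamber Rehearsal, Percussion Mixing, Percussion Overdub, Soloist Soundcheck.
Dress Overdub starts after Woodwind Block ends — done with Woodwind Block.
Vocals Overdub starts before Dress Overdub ends → Dress Overdub and Vocals Overdub overlap.
Percussion Block starts after Dress Overdub ends — done with Dress Overdub.
Percussion Block starts after Vocals Overdub ends — done with Vocals Overdub.
Chamber Rehearsal starts before Percussion Block ends → Percussion Block and Chamber Rehearsal overlap.
Percussion Mixing starts after Percussion Block ends — done with Percussion Block.
Percussion Mixing starts after Chamber Rehearsal ends — done with Chamber Rehearsal.
Percussion Overdub starts before Percussion Mixing ends → Percussion Mixing and Percussion Overdub overlap.
Soloist Soundcheck starts after Percussion Mixing ends.
Soloist Soundcheck starts after Percussion Overdub ends.

Chamber Rehearsal & Percussion Block, Dress Overdub & Vocals Overdub, Percussion Mixing & Percussion Overdub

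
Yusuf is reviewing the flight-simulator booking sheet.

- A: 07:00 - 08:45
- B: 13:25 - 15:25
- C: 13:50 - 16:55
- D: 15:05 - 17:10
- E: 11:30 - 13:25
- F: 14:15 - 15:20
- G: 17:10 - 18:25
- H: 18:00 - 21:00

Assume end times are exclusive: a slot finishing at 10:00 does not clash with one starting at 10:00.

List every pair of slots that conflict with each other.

B & C, B & D, B & F, C & D, C & F, D & F, G & H

Sorted by start: A, E, B, C, F, D, G, H.
E starts after A ends, so A has no further overlaps.
B starts exactly when E ends (back-to-back, no overlap), so E has no further overlaps.
C starts before B ends → B and C overlap.
F starts before B ends → B and F overlap.
D starts before B ends → B and D overlap.
G starts after B ends, so B has no further overlaps.
F starts before C ends → C and F overlap.
D starts before C ends → C and D overlap.
G starts after C ends, so C has no further overlaps.
D starts before F ends → F and D overlap.
G starts after F ends, so F has no further overlaps.
G starts exactly when D ends (back-to-back, no overlap), so D has no further overlaps.
H starts before G ends → G and H overlap.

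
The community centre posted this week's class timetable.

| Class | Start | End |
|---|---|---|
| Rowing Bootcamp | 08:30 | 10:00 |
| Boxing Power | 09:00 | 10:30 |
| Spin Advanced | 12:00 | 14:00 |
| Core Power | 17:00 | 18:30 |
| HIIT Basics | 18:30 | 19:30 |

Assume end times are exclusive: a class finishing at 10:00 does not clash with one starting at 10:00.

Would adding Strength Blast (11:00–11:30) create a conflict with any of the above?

Rowing Bootcamp: ends 10:00 at or before Strength Blast starts 11:00 → clear.
Boxing Power: ends 10:30 at or before Strength Blast starts 11:00 → clear.
Spin Advanced: starts 12:00 at or after Strength Blast ends 11:30 → clear.
Core Power: starts 17:00 at or after Strength Blast ends 11:30 → clear.
HIIT Basics: starts 18:30 at or after Strength Blast ends 11:30 → clear.

No — it doesn't clash with anything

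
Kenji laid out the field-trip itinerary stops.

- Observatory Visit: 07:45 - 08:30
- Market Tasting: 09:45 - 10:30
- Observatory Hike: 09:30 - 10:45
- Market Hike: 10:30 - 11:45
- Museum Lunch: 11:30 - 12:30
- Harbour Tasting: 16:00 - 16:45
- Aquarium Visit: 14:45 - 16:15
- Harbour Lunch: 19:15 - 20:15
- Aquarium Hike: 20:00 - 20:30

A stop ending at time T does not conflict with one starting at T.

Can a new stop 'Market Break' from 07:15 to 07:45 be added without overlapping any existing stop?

Observatory Visit: starts 07:45 at or after Market Break ends 07:45 → clear.
Observatory Hike: starts 09:30 at or after Market Break ends 07:45 → clear.
Market Tasting: starts 09:45 at or after Market Break ends 07:45 → clear.
Market Hike: starts 10:30 at or after Market Break ends 07:45 → clear.
Museum Lunch: starts 11:30 at or after Market Break ends 07:45 → clear.
Aquarium Visit: starts 14:45 at or after Market Break ends 07:45 → clear.
Harbour Tasting: starts 16:00 at or after Market Break ends 07:45 → clear.
Harbour Lunch: starts 19:15 at or after Market Break ends 07:45 → clear.
Aquarium Hike: starts 20:00 at or after Market Break ends 07:45 → clear.

Yes — the slot is free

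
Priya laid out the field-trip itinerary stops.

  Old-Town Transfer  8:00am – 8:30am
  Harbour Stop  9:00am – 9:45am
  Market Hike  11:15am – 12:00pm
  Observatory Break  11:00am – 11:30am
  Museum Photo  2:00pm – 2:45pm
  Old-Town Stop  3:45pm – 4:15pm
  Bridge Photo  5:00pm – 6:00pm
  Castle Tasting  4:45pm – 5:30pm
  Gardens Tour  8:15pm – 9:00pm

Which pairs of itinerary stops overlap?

Sorted by start: Old-Town Transfer, Harbour Stop, Observatory Break, Market Hike, Museum Photo, Old-Town Stop, Castle Tasting, Bridge Photo, Gardens Tour.
Harbour Stop starts after Old-Town Transfer ends — done with Old-Town Transfer.
Observatory Break starts after Harbour Stop ends — done with Harbour Stop.
Market Hike starts before Observatory Break ends → Observatory Break and Market Hike overlap.
Museum Photo starts after Observatory Break ends — done with Observatory Break.
Museum Photo starts after Market Hike ends — done with Market Hike.
Old-Town Stop starts after Museum Photo ends — done with Museum Photo.
Castle Tasting starts after Old-Town Stop ends — done with Old-Town Stop.
Bridge Photo starts before Castle Tasting ends → Castle Tasting and Bridge Photo overlap.
Gardens Tour starts after Castle Tasting ends.
Gardens Tour starts after Bridge Photo ends.

Bridge Photo & Castle Tasting, Market Hike & Observatory Break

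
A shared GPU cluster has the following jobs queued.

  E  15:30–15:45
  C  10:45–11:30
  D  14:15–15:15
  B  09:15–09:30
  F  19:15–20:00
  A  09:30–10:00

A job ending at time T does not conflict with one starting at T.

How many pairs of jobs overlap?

Sorted by start: B, A, C, D, E, F.
A starts exactly when B ends (back-to-back, no overlap), so nothing later overlaps B either.
C starts after A ends, so nothing later overlaps A either.
D starts after C ends, so nothing later overlaps C either.
E starts after D ends, so nothing later overlaps D either.
F starts after E ends.
No pair overlaps.

0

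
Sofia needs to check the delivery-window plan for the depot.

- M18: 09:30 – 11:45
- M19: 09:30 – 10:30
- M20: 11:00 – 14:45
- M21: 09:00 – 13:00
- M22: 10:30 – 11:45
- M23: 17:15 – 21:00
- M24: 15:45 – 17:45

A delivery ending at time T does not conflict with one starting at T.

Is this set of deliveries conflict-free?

No

Sorted by start: M21, M18, M19, M22, M20, M24, M23.
M18 starts before M21 ends → M21 and M18 overlap.
That's a conflict, so the schedule is not conflict-free.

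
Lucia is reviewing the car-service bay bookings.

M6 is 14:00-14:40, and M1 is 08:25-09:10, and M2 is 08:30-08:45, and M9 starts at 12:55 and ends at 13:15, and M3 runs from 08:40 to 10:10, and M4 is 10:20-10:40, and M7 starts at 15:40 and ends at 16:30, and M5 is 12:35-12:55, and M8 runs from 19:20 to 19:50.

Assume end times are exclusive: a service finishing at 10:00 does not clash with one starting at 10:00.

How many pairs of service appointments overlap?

Sorted by start: M1, M2, M3, M4, M5, M9, M6, M7, M8.
M2 starts before M1 ends → M1 and M2 overlap.
M3 starts before M1 ends → M1 and M3 overlap.
M4 starts after M1 ends, so M1 has no further overlaps.
M3 starts before M2 ends → M2 and M3 overlap.
M4 starts after M2 ends, so M2 has no further overlaps.
M4 starts after M3 ends, so M3 has no further overlaps.
M5 starts after M4 ends, so M4 has no further overlaps.
M9 starts exactly when M5 ends (back-to-back, no overlap), so M5 has no further overlaps.
M6 starts after M9 ends, so M9 has no further overlaps.
M7 starts after M6 ends, so M6 has no further overlaps.
M8 starts after M7 ends.
Overlapping pairs: M1 & M2, M1 & M3, M2 & M3 — 3 in total.

3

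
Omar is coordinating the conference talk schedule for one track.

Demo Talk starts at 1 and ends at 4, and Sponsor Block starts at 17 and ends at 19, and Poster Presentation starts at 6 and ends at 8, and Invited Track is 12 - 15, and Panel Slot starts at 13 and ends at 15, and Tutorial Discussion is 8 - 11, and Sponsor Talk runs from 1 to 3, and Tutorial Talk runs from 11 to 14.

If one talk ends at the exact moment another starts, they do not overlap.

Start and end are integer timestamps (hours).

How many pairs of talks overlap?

4

Sorted by start: Demo Talk, Sponsor Talk, Poster Presentation, Tutorial Discussion, Tutorial Talk, Invited Track, Panel Slot, Sponsor Block.
Sponsor Talk starts before Demo Talk ends → Demo Talk and Sponsor Talk overlap.
Poster Presentation starts after Demo Talk ends — done with Demo Talk.
Poster Presentation starts after Sponsor Talk ends — done with Sponsor Talk.
Tutorial Discussion starts exactly when Poster Presentation ends (back-to-back, no overlap) — done with Poster Presentation.
Tutorial Talk starts exactly when Tutorial Discussion ends (back-to-back, no overlap) — done with Tutorial Discussion.
Invited Track starts before Tutorial Talk ends → Tutorial Talk and Invited Track overlap.
Panel Slot starts before Tutorial Talk ends → Tutorial Talk and Panel Slot overlap.
Sponsor Block starts after Tutorial Talk ends.
Panel Slot starts before Invited Track ends → Invited Track and Panel Slot overlap.
Sponsor Block starts after Invited Track ends.
Sponsor Block starts after Panel Slot ends.
Overlapping pairs: Demo Talk & Sponsor Talk, Invited Track & Panel Slot, Invited Track & Tutorial Talk, Panel Slot & Tutorial Talk — 4 in total.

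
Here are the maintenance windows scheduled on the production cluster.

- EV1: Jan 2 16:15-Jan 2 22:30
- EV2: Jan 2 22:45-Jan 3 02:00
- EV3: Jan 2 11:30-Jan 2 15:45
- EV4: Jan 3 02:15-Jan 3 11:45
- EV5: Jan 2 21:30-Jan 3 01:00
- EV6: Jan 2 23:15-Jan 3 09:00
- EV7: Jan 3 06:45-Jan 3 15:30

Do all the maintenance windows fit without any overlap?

Two intervals overlap when each starts before the other ends.
Sorted by start: EV3, EV1, EV5, EV2, EV6, EV4, EV7.
EV1 starts after EV3 ends, so EV3 has no further overlaps.
EV5 starts before EV1 ends → EV1 and EV5 overlap.
That's a conflict, so the schedule is not conflict-free.

No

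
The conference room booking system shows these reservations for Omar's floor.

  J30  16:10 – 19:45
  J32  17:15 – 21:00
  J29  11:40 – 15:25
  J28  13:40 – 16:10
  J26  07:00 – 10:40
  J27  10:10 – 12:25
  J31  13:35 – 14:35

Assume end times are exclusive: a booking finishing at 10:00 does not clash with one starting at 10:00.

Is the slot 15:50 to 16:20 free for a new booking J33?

No — it overlaps J28, J30

J26: ends 10:40 at or before J33 starts 15:50 → clear.
J27: ends 12:25 at or before J33 starts 15:50 → clear.
J29: ends 15:25 at or before J33 starts 15:50 → clear.
J31: ends 14:35 at or before J33 starts 15:50 → clear.
J28: starts 13:40 before J33 ends 16:20, and ends 16:10 after J33 starts 15:50 → overlap.
J30: starts 16:10 before J33 ends 16:20, and ends 19:45 after J33 starts 15:50 → overlap.
J32: starts 17:15 at or after J33 ends 16:20 → clear.
J33 overlaps J28, J30.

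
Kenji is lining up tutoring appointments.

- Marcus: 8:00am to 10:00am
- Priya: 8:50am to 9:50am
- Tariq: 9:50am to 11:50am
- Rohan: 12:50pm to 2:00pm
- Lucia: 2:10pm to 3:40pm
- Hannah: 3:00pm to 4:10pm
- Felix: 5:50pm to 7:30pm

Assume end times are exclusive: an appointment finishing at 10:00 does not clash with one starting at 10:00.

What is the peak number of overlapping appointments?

2

Sort all start/end points and keep a running count:
8:00am start Marcus → 1
8:50am start Priya → 2
9:50am end Priya → 1
9:50am start Tariq → 2
10:00am end Marcus → 1
11:50am end Tariq → 0
12:50pm start Rohan → 1
2:00pm end Rohan → 0
2:10pm start Lucia → 1
3:00pm start Hannah → 2
3:40pm end Lucia → 1
4:10pm end Hannah → 0
5:50pm start Felix → 1
7:30pm end Felix → 0
Peak is 2, at 8:50am (Marcus, Priya).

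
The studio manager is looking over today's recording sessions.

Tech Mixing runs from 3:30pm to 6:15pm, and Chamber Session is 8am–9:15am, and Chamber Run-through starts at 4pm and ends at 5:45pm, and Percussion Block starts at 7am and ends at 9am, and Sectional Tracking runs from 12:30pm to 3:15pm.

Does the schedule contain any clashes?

Sorted by start: Percussion Block, Chamber Session, Sectional Tracking, Tech Mixing, Chamber Run-through.
Chamber Session starts before Percussion Block ends → Percussion Block and Chamber Session overlap.
That's a conflict, so the schedule is not conflict-free.

Yes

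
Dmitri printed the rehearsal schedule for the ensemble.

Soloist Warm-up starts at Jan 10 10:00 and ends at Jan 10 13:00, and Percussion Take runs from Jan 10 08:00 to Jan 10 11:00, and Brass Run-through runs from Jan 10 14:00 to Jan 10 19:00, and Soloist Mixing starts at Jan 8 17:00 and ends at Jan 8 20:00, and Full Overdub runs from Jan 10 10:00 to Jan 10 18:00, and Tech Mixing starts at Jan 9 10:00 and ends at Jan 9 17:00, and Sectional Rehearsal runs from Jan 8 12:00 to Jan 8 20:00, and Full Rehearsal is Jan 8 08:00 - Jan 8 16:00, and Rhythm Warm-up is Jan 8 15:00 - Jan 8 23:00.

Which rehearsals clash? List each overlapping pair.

Sorted by start: Full Rehearsal, Sectional Rehearsal, Rhythm Warm-up, Soloist Mixing, Tech Mixing, Percussion Take, Full Overdub, Soloist Warm-up, Brass Run-through.
Sectional Rehearsal starts before Full Rehearsal ends → Full Rehearsal and Sectional Rehearsal overlap.
Rhythm Warm-up starts before Full Rehearsal ends → Full Rehearsal and Rhythm Warm-up overlap.
Soloist Mixing starts after Full Rehearsal ends, so nothing later overlaps Full Rehearsal either.
Rhythm Warm-up starts before Sectional Rehearsal ends → Sectional Rehearsal and Rhythm Warm-up overlap.
Soloist Mixing starts before Sectional Rehearsal ends → Sectional Rehearsal and Soloist Mixing overlap.
Tech Mixing starts after Sectional Rehearsal ends, so nothing later overlaps Sectional Rehearsal either.
Soloist Mixing starts before Rhythm Warm-up ends → Rhythm Warm-up and Soloist Mixing overlap.
Tech Mixing starts after Rhythm Warm-up ends, so nothing later overlaps Rhythm Warm-up either.
Tech Mixing starts after Soloist Mixing ends, so nothing later overlaps Soloist Mixing either.
Percussion Take starts after Tech Mixing ends, so nothing later overlaps Tech Mixing either.
Full Overdub starts before Percussion Take ends → Percussion Take and Full Overdub overlap.
Soloist Warm-up starts before Percussion Take ends → Percussion Take and Soloist Warm-up overlap.
Brass Run-through starts after Percussion Take ends.
Soloist Warm-up starts before Full Overdub ends → Full Overdub and Soloist Warm-up overlap.
Brass Run-through starts before Full Overdub ends → Full Overdub and Brass Run-through overlap.
Brass Run-through starts after Soloist Warm-up ends.

Brass Run-through & Full Overdub, Full Overdub & Percussion Take, Full Overdub & Soloist Warm-up, Full Rehearsal & Rhythm Warm-up, Full Rehearsal & Sectional Rehearsal, Percussion Take & Soloist Warm-up, Rhythm Warm-up & Sectional Rehearsal, Rhythm Warm-up & Soloist Mixing, Sectional Rehearsal & Soloist Mixing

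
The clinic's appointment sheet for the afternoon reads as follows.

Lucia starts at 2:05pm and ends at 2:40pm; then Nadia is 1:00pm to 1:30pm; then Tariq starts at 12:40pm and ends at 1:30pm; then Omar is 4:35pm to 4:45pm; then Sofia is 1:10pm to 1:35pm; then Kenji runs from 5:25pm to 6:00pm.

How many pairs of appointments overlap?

Check each pair: they overlap iff neither finishes before the other starts.
Sorted by start: Tariq, Nadia, Sofia, Lucia, Omar, Kenji.
Nadia starts before Tariq ends → Tariq and Nadia overlap.
Sofia starts before Tariq ends → Tariq and Sofia overlap.
Lucia starts after Tariq ends — done with Tariq.
Sofia starts before Nadia ends → Nadia and Sofia overlap.
Lucia starts after Nadia ends — done with Nadia.
Lucia starts after Sofia ends — done with Sofia.
Omar starts after Lucia ends — done with Lucia.
Kenji starts after Omar ends.
Overlapping pairs: Nadia & Sofia, Nadia & Tariq, Sofia & Tariq — 3 in total.

3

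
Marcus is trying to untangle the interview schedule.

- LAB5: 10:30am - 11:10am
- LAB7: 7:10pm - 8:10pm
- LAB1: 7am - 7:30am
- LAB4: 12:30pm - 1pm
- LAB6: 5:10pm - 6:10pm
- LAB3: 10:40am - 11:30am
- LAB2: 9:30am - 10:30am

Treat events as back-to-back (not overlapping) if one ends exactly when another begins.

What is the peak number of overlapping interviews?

Sort all start/end points and keep a running count:
7am start LAB1 → 1
7:30am end LAB1 → 0
9:30am start LAB2 → 1
10:30am end LAB2 → 0
10:30am start LAB5 → 1
10:40am start LAB3 → 2
11:10am end LAB5 → 1
11:30am end LAB3 → 0
12:30pm start LAB4 → 1
1pm end LAB4 → 0
5:10pm start LAB6 → 1
6:10pm end LAB6 → 0
7:10pm start LAB7 → 1
8:10pm end LAB7 → 0
Peak is 2, at 10:40am (LAB3, LAB5).

2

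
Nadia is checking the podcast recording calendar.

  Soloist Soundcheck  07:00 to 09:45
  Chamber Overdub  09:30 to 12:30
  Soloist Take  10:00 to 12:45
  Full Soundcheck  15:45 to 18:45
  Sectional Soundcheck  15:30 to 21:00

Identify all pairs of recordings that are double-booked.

Chamber Overdub & Soloist Soundcheck, Chamber Overdub & Soloist Take, Full Soundcheck & Sectional Soundcheck

Two intervals overlap when each starts before the other ends.
Sorted by start: Soloist Soundcheck, Chamber Overdub, Soloist Take, Sectional Soundcheck, Full Soundcheck.
Chamber Overdub starts before Soloist Soundcheck ends → Soloist Soundcheck and Chamber Overdub overlap.
Soloist Take starts after Soloist Soundcheck ends, so nothing later overlaps Soloist Soundcheck either.
Soloist Take starts before Chamber Overdub ends → Chamber Overdub and Soloist Take overlap.
Sectional Soundcheck starts after Chamber Overdub ends, so nothing later overlaps Chamber Overdub either.
Sectional Soundcheck starts after Soloist Take ends, so nothing later overlaps Soloist Take either.
Full Soundcheck starts before Sectional Soundcheck ends → Sectional Soundcheck and Full Soundcheck overlap.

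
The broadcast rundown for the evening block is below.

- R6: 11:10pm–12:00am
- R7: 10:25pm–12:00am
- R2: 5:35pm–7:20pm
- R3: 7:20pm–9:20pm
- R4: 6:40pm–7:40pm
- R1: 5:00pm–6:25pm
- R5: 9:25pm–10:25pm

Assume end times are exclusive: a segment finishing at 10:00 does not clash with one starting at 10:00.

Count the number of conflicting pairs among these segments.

Sorted by start: R1, R2, R4, R3, R5, R7, R6.
R2 starts before R1 ends → R1 and R2 overlap.
R4 starts after R1 ends; R1 is clear from here.
R4 starts before R2 ends → R2 and R4 overlap.
R3 starts exactly when R2 ends (back-to-back, no overlap); R2 is clear from here.
R3 starts before R4 ends → R4 and R3 overlap.
R5 starts after R4 ends; R4 is clear from here.
R5 starts after R3 ends; R3 is clear from here.
R7 starts exactly when R5 ends (back-to-back, no overlap); R5 is clear from here.
R6 starts before R7 ends → R7 and R6 overlap.
Overlapping pairs: R1 & R2, R2 & R4, R3 & R4, R6 & R7 — 4 in total.

4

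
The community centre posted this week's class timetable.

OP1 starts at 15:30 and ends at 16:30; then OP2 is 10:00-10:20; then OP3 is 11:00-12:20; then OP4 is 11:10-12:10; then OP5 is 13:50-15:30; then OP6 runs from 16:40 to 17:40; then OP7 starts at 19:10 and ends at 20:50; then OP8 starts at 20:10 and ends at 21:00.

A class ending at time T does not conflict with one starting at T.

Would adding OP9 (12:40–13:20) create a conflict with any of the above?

No — it doesn't clash with anything

OP2: ends 10:20 at or before OP9 starts 12:40 → clear.
OP3: ends 12:20 at or before OP9 starts 12:40 → clear.
OP4: ends 12:10 at or before OP9 starts 12:40 → clear.
OP5: starts 13:50 at or after OP9 ends 13:20 → clear.
OP1: starts 15:30 at or after OP9 ends 13:20 → clear.
OP6: starts 16:40 at or after OP9 ends 13:20 → clear.
OP7: starts 19:10 at or after OP9 ends 13:20 → clear.
OP8: starts 20:10 at or after OP9 ends 13:20 → clear.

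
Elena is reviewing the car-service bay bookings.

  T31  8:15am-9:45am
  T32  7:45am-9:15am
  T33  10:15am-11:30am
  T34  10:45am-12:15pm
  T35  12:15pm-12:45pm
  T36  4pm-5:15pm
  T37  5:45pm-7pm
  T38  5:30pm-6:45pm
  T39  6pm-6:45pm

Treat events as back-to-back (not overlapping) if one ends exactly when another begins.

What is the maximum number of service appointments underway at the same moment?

Sweep the timeline, counting +1 at each start and −1 at each end (ends before starts at a tie):
7:45am start T32 → 1
8:15am start T31 → 2
9:15am end T32 → 1
9:45am end T31 → 0
10:15am start T33 → 1
10:45am start T34 → 2
11:30am end T33 → 1
12:15pm end T34 → 0
12:15pm start T35 → 1
12:45pm end T35 → 0
4pm start T36 → 1
5:15pm end T36 → 0
5:30pm start T38 → 1
5:45pm start T37 → 2
6pm start T39 → 3
6:45pm end T38 → 2
6:45pm end T39 → 1
7pm end T37 → 0
Peak is 3, at 6pm (T37, T38, T39).

3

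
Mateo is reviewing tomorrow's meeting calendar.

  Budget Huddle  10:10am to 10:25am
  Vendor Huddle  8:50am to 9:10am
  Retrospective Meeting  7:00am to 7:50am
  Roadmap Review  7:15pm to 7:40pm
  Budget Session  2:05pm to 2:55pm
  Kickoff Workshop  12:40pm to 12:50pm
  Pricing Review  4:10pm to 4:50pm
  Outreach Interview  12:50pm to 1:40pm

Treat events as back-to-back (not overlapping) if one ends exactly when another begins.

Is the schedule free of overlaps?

Yes

Check each pair: they overlap iff neither finishes before the other starts.
Sorted by start: Retrospective Meeting, Vendor Huddle, Budget Huddle, Kickoff Workshop, Outreach Interview, Budget Session, Pricing Review, Roadmap Review.
Vendor Huddle starts after Retrospective Meeting ends — done with Retrospective Meeting.
Budget Huddle starts after Vendor Huddle ends — done with Vendor Huddle.
Kickoff Workshop starts after Budget Huddle ends — done with Budget Huddle.
Outreach Interview starts exactly when Kickoff Workshop ends (back-to-back, no overlap) — done with Kickoff Workshop.
Budget Session starts after Outreach Interview ends — done with Outreach Interview.
Pricing Review starts after Budget Session ends — done with Budget Session.
Roadmap Review starts after Pricing Review ends.
Every pair is clear; the schedule has no overlaps.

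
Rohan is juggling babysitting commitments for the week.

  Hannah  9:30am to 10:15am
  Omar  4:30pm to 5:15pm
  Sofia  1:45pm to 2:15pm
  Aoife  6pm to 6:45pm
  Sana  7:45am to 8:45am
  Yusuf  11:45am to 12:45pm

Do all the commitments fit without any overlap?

Yes

Sorted by start: Sana, Hannah, Yusuf, Sofia, Omar, Aoife.
Hannah starts after Sana ends; Sana is clear from here.
Yusuf starts after Hannah ends; Hannah is clear from here.
Sofia starts after Yusuf ends; Yusuf is clear from here.
Omar starts after Sofia ends; Sofia is clear from here.
Aoife starts after Omar ends.
Every pair is clear; the schedule has no overlaps.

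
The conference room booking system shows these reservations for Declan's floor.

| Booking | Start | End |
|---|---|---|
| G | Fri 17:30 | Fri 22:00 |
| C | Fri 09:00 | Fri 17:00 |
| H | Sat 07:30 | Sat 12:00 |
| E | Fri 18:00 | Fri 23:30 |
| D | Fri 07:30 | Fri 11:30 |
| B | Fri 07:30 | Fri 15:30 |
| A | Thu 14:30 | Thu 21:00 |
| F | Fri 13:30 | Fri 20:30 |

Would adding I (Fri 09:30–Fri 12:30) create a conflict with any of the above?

Yes — it overlaps B, C, D

A: ends Thu 21:00 at or before I starts Fri 09:30 → clear.
B: starts Fri 07:30 before I ends Fri 12:30, and ends Fri 15:30 after I starts Fri 09:30 → overlap.
D: starts Fri 07:30 before I ends Fri 12:30, and ends Fri 11:30 after I starts Fri 09:30 → overlap.
C: starts Fri 09:00 before I ends Fri 12:30, and ends Fri 17:00 after I starts Fri 09:30 → overlap.
F: starts Fri 13:30 at or after I ends Fri 12:30 → clear.
G: starts Fri 17:30 at or after I ends Fri 12:30 → clear.
E: starts Fri 18:00 at or after I ends Fri 12:30 → clear.
H: starts Sat 07:30 at or after I ends Fri 12:30 → clear.
I overlaps B, C, D.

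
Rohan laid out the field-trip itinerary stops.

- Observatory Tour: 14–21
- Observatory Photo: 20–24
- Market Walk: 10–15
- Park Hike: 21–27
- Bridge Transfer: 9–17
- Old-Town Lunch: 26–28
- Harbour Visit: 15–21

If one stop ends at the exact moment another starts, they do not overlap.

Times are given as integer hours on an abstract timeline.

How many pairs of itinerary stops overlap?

9

Sorted by start: Bridge Transfer, Market Walk, Observatory Tour, Harbour Visit, Observatory Photo, Park Hike, Old-Town Lunch.
Market Walk starts before Bridge Transfer ends → Bridge Transfer and Market Walk overlap.
Observatory Tour starts before Bridge Transfer ends → Bridge Transfer and Observatory Tour overlap.
Harbour Visit starts before Bridge Transfer ends → Bridge Transfer and Harbour Visit overlap.
Observatory Photo starts after Bridge Transfer ends; Bridge Transfer is clear from here.
Observatory Tour starts before Market Walk ends → Market Walk and Observatory Tour overlap.
Harbour Visit starts exactly when Market Walk ends (back-to-back, no overlap); Market Walk is clear from here.
Harbour Visit starts before Observatory Tour ends → Observatory Tour and Harbour Visit overlap.
Observatory Photo starts before Observatory Tour ends → Observatory Tour and Observatory Photo overlap.
Park Hike starts exactly when Observatory Tour ends (back-to-back, no overlap); Observatory Tour is clear from here.
Observatory Photo starts before Harbour Visit ends → Harbour Visit and Observatory Photo overlap.
Park Hike starts exactly when Harbour Visit ends (back-to-back, no overlap); Harbour Visit is clear from here.
Park Hike starts before Observatory Photo ends → Observatory Photo and Park Hike overlap.
Old-Town Lunch starts after Observatory Photo ends.
Old-Town Lunch starts before Park Hike ends → Park Hike and Old-Town Lunch overlap.
Overlapping pairs: Bridge Transfer & Harbour Visit, Bridge Transfer & Market Walk, Bridge Transfer & Observatory Tour, Harbour Visit & Observatory Photo, Harbour Visit & Observatory Tour, Market Walk & Observatory Tour, Observatory Photo & Observatory Tour, Observatory Photo & Park Hike, Old-Town Lunch & Park Hike — 9 in total.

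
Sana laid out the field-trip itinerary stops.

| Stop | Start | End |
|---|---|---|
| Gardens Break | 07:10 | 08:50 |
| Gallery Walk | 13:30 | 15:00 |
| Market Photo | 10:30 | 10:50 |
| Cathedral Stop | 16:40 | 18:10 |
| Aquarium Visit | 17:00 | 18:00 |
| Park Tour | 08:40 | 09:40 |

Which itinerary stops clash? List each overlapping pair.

Sorted by start: Gardens Break, Park Tour, Market Photo, Gallery Walk, Cathedral Stop, Aquarium Visit.
Park Tour starts before Gardens Break ends → Gardens Break and Park Tour overlap.
Market Photo starts after Gardens Break ends, so nothing later overlaps Gardens Break either.
Market Photo starts after Park Tour ends, so nothing later overlaps Park Tour either.
Gallery Walk starts after Market Photo ends, so nothing later overlaps Market Photo either.
Cathedral Stop starts after Gallery Walk ends, so nothing later overlaps Gallery Walk either.
Aquarium Visit starts before Cathedral Stop ends → Cathedral Stop and Aquarium Visit overlap.

Aquarium Visit & Cathedral Stop, Gardens Break & Park Tour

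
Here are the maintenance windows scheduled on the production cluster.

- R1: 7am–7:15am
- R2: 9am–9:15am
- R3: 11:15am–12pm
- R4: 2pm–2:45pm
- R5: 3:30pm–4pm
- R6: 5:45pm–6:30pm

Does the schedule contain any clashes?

Sorted by start: R1, R2, R3, R4, R5, R6.
R2 starts after R1 ends, so nothing later overlaps R1 either.
R3 starts after R2 ends, so nothing later overlaps R2 either.
R4 starts after R3 ends, so nothing later overlaps R3 either.
R5 starts after R4 ends, so nothing later overlaps R4 either.
R6 starts after R5 ends.
Every pair is clear; the schedule has no overlaps.

No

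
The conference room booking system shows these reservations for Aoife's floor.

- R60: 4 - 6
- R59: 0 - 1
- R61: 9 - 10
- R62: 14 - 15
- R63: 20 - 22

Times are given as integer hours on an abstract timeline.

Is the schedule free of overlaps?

Two intervals overlap when each starts before the other ends.
Sorted by start: R59, R60, R61, R62, R63.
R60 starts after R59 ends, so nothing later overlaps R59 either.
R61 starts after R60 ends, so nothing later overlaps R60 either.
R62 starts after R61 ends, so nothing later overlaps R61 either.
R63 starts after R62 ends.
Every pair is clear; the schedule has no overlaps.

Yes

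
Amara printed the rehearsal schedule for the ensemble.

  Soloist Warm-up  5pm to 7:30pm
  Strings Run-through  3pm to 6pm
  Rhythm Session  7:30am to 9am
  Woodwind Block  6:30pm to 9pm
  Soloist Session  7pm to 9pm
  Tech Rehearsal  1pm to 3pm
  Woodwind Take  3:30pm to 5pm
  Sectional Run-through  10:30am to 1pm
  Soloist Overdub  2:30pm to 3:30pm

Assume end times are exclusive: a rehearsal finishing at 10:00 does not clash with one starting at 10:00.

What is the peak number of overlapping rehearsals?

3

Sort all start/end points and keep a running count:
7:30am start Rhythm Session → 1
9am end Rhythm Session → 0
10:30am start Sectional Run-through → 1
1pm end Sectional Run-through → 0
1pm start Tech Rehearsal → 1
2:30pm start Soloist Overdub → 2
3pm end Tech Rehearsal → 1
3pm start Strings Run-through → 2
3:30pm end Soloist Overdub → 1
3:30pm start Woodwind Take → 2
5pm end Woodwind Take → 1
5pm start Soloist Warm-up → 2
6pm end Strings Run-through → 1
6:30pm start Woodwind Block → 2
7pm start Soloist Session → 3
7:30pm end Soloist Warm-up → 2
9pm end Soloist Session → 1
9pm end Woodwind Block → 0
Peak is 3, at 7pm (Soloist Session, Soloist Warm-up, Woodwind Block).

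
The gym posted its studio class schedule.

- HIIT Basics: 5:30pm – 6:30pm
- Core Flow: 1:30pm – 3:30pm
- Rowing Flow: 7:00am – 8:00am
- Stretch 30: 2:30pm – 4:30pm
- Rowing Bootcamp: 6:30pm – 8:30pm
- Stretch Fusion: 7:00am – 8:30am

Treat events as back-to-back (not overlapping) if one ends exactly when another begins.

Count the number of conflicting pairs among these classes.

2

Check each pair: they overlap iff neither finishes before the other starts.
Sorted by start: Stretch Fusion, Rowing Flow, Core Flow, Stretch 30, HIIT Basics, Rowing Bootcamp.
Rowing Flow starts before Stretch Fusion ends → Stretch Fusion and Rowing Flow overlap.
Core Flow starts after Stretch Fusion ends; Stretch Fusion is clear from here.
Core Flow starts after Rowing Flow ends; Rowing Flow is clear from here.
Stretch 30 starts before Core Flow ends → Core Flow and Stretch 30 overlap.
HIIT Basics starts after Core Flow ends; Core Flow is clear from here.
HIIT Basics starts after Stretch 30 ends; Stretch 30 is clear from here.
Rowing Bootcamp starts exactly when HIIT Basics ends (back-to-back, no overlap).
Overlapping pairs: Core Flow & Stretch 30, Rowing Flow & Stretch Fusion — 2 in total.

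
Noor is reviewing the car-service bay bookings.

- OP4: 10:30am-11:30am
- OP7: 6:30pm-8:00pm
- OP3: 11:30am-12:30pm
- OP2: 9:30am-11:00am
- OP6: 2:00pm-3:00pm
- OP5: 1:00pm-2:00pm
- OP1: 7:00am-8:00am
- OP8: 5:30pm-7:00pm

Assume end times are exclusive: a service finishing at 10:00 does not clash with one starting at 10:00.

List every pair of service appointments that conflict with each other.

Sorted by start: OP1, OP2, OP4, OP3, OP5, OP6, OP8, OP7.
OP2 starts after OP1 ends, so OP1 has no further overlaps.
OP4 starts before OP2 ends → OP2 and OP4 overlap.
OP3 starts after OP2 ends, so OP2 has no further overlaps.
OP3 starts exactly when OP4 ends (back-to-back, no overlap), so OP4 has no further overlaps.
OP5 starts after OP3 ends, so OP3 has no further overlaps.
OP6 starts exactly when OP5 ends (back-to-back, no overlap), so OP5 has no further overlaps.
OP8 starts after OP6 ends, so OP6 has no further overlaps.
OP7 starts before OP8 ends → OP8 and OP7 overlap.

OP2 & OP4, OP7 & OP8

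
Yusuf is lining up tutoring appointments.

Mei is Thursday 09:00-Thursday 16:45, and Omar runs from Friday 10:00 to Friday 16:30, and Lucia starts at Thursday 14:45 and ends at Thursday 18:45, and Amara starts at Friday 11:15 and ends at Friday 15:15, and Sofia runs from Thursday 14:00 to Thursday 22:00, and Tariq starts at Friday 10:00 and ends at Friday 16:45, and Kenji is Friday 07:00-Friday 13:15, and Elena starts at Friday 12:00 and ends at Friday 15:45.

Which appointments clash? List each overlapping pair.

Sorted by start: Mei, Sofia, Lucia, Kenji, Omar, Tariq, Amara, Elena.
Sofia starts before Mei ends → Mei and Sofia overlap.
Lucia starts before Mei ends → Mei and Lucia overlap.
Kenji starts after Mei ends, so Mei has no further overlaps.
Lucia starts before Sofia ends → Sofia and Lucia overlap.
Kenji starts after Sofia ends, so Sofia has no further overlaps.
Kenji starts after Lucia ends, so Lucia has no further overlaps.
Omar starts before Kenji ends → Kenji and Omar overlap.
Tariq starts before Kenji ends → Kenji and Tariq overlap.
Amara starts before Kenji ends → Kenji and Amara overlap.
Elena starts before Kenji ends → Kenji and Elena overlap.
Tariq starts before Omar ends → Omar and Tariq overlap.
Amara starts before Omar ends → Omar and Amara overlap.
Elena starts before Omar ends → Omar and Elena overlap.
Amara starts before Tariq ends → Tariq and Amara overlap.
Elena starts before Tariq ends → Tariq and Elena overlap.
Elena starts before Amara ends → Amara and Elena overlap.

Amara & Elena, Amara & Kenji, Amara & Omar, Amara & Tariq, Elena & Kenji, Elena & Omar, Elena & Tariq, Kenji & Omar, Kenji & Tariq, Lucia & Mei, Lucia & Sofia, Mei & Sofia, Omar & Tariq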